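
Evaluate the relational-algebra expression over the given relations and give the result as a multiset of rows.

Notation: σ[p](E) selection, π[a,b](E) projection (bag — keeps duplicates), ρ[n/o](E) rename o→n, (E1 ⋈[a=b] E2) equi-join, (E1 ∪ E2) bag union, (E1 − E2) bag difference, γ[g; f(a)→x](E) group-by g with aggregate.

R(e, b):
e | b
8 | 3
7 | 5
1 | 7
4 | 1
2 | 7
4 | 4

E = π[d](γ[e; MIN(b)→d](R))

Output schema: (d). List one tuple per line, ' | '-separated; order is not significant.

Stepwise |·|:
  R → 6
  γ[e; MIN(b)→d](R) → 5
  π[d](γ[e; MIN(b)→d](R)) → 5

== RESULT ==
d
1
3
5
7
7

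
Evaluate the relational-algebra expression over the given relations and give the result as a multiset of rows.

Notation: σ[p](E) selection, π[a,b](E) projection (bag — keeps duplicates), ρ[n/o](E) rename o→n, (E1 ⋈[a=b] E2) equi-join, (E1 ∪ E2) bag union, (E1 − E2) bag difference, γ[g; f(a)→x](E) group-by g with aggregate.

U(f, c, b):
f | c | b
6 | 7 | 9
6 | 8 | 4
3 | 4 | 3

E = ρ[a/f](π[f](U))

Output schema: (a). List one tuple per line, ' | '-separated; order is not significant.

Row counts bottom-up:
  U → 3
  π[f](U) → 3
  ρ[a/f](π[f](U)) → 3

== RESULT ==
a
3
6
6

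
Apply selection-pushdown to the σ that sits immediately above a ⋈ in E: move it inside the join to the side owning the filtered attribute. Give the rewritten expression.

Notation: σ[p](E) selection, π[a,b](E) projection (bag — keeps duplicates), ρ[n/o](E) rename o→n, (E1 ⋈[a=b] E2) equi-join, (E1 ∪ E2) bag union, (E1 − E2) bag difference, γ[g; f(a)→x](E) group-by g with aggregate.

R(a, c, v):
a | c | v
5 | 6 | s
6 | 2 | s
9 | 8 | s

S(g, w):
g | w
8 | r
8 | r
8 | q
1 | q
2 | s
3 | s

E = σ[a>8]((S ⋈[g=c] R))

σ filters on a, owned by the right side.
E' = (S ⋈[g=c] σ[a>8](R))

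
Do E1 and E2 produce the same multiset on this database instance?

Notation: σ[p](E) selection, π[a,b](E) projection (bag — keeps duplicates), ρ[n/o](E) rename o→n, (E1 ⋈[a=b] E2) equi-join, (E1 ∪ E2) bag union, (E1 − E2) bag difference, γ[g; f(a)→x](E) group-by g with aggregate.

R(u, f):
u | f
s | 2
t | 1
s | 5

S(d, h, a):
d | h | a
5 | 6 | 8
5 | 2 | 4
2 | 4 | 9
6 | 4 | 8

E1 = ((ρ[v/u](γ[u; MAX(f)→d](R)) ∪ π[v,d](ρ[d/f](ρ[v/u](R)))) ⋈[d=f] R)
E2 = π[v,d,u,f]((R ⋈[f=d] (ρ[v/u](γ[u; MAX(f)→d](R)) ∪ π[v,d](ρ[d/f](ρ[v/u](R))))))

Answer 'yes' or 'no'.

E1 per-node cardinality:
  R → 3
  γ[u; MAX(f)→d](R) → 2
  ρ[v/u](γ[u; MAX(f)→d](R)) → 2
  R → 3
  ρ[v/u](R) → 3
  ρ[d/f](ρ[v/u](R)) → 3
  π[v,d](ρ[d/f](ρ[v/u](R))) → 3
  (ρ[v/u](γ[u; MAX(f)→d](R)) ∪ π[v,d](ρ[d/f](ρ[v/u](R)))) → 5
  R → 3
  ((ρ[v/u](γ[u; MAX(f)→d](R)) ∪ π[v,d](ρ[d/f](ρ[v/u](R)))) ⋈[d=f] R) → 5
E2 per-node cardinality:
  R → 3
  R → 3
  γ[u; MAX(f)→d](R) → 2
  ρ[v/u](γ[u; MAX(f)→d](R)) → 2
  R → 3
  ρ[v/u](R) → 3
  ρ[d/f](ρ[v/u](R)) → 3
  π[v,d](ρ[d/f](ρ[v/u](R))) → 3
  (ρ[v/u](γ[u; MAX(f)→d](R)) ∪ π[v,d](ρ[d/f](ρ[v/u](R)))) → 5
  (R ⋈[f=d] (ρ[v/u](γ[u; MAX(f)→d](R)) ∪ π[v,d](ρ[d/f](ρ[v/u](R))))) → 5
  π[v,d,u,f]((R ⋈[f=d] (ρ[v/u](γ[u; MAX(f)→d](R)) ∪ π[v,d](ρ[d/f](ρ[v/u](R)))))) → 5

E1 and E2 produce the same multiset:
v | d | u | f
s | 2 | s | 2
s | 5 | s | 5
s | 5 | s | 5
t | 1 | t | 1
t | 1 | t | 1

yes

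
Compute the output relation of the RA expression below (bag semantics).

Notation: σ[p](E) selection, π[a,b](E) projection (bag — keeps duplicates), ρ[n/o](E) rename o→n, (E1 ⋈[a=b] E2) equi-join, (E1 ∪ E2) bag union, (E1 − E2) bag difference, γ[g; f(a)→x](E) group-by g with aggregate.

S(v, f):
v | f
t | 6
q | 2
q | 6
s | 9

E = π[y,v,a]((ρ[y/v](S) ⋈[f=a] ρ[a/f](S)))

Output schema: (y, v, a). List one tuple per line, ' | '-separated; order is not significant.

Row counts bottom-up:
  S → 4
  ρ[y/v](S) → 4
  S → 4
  ρ[a/f](S) → 4
  (ρ[y/v](S) ⋈[f=a] ρ[a/f](S)) → 6
  π[y,v,a]((ρ[y/v](S) ⋈[f=a] ρ[a/f](S))) → 6

== RESULT ==
y | v | a
q | q | 2
q | q | 6
q | t | 6
s | s | 9
t | q | 6
t | t | 6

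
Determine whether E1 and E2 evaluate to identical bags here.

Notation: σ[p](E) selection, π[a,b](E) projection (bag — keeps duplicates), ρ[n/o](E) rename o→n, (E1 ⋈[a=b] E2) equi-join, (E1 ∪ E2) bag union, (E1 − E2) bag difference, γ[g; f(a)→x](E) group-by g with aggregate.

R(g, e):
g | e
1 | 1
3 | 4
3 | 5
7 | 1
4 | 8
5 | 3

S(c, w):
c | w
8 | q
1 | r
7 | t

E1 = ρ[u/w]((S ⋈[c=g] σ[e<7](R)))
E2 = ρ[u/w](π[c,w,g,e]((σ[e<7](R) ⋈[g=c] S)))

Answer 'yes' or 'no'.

E1 subexpression sizes:
  S → 3
  R → 6
  σ[e<7](R) → 5
  (S ⋈[c=g] σ[e<7](R)) → 2
  ρ[u/w]((S ⋈[c=g] σ[e<7](R))) → 2
E2 subexpression sizes:
  R → 6
  σ[e<7](R) → 5
  S → 3
  (σ[e<7](R) ⋈[g=c] S) → 2
  π[c,w,g,e]((σ[e<7](R) ⋈[g=c] S)) → 2
  ρ[u/w](π[c,w,g,e]((σ[e<7](R) ⋈[g=c] S))) → 2

E1 and E2 produce the same multiset:
c | u | g | e
1 | r | 1 | 1
7 | t | 7 | 1

yes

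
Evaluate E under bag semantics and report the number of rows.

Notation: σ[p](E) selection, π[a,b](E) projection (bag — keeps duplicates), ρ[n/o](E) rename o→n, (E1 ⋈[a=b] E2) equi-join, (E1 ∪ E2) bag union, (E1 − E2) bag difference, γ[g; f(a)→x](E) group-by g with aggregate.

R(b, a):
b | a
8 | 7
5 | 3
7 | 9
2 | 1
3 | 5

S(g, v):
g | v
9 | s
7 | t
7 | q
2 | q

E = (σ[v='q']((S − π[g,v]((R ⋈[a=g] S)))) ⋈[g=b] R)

Per-node cardinality:
  S → 4
  R → 5
  S → 4
  (R ⋈[a=g] S) → 3
  π[g,v]((R ⋈[a=g] S)) → 3
  (S − π[g,v]((R ⋈[a=g] S))) → 1
  σ[v='q']((S − π[g,v]((R ⋈[a=g] S)))) → 1
  R → 5
  (σ[v='q']((S − π[g,v]((R ⋈[a=g] S)))) ⋈[g=b] R) → 1

|E| = 1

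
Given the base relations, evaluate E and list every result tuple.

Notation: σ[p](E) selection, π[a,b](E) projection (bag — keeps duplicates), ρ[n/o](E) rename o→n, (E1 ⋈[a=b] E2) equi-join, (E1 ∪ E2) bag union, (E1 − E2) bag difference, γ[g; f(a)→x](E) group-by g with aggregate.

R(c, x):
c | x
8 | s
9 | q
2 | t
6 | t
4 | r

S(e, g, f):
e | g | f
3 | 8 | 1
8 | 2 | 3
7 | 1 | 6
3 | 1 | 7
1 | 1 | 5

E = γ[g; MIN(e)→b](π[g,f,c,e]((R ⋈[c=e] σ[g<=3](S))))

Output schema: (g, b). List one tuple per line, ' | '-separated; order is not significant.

Stepwise |·|:
  R → 5
  S → 5
  σ[g<=3](S) → 4
  (R ⋈[c=e] σ[g<=3](S)) → 1
  π[g,f,c,e]((R ⋈[c=e] σ[g<=3](S))) → 1
  γ[g; MIN(e)→b](π[g,f,c,e]((R ⋈[c=e] σ[g<=3](S)))) → 1

== RESULT ==
g | b
2 | 8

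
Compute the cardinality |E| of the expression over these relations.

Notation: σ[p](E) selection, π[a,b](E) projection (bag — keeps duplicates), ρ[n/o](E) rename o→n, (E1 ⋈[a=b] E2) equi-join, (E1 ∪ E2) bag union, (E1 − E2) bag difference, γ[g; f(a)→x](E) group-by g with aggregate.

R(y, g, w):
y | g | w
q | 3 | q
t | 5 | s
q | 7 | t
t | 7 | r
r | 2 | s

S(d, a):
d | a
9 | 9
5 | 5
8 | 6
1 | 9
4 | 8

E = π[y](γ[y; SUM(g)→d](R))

Row counts bottom-up:
  R → 5
  γ[y; SUM(g)→d](R) → 3
  π[y](γ[y; SUM(g)→d](R)) → 3

|E| = 3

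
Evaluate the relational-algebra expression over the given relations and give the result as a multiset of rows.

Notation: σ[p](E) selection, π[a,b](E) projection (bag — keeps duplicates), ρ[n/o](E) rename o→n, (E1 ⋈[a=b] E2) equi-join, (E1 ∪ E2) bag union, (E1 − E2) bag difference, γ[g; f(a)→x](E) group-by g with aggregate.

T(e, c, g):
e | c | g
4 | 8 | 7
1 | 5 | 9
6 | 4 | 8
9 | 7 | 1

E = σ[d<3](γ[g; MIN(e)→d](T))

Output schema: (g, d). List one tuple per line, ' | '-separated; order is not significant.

Stepwise |·|:
  T → 4
  γ[g; MIN(e)→d](T) → 4
  σ[d<3](γ[g; MIN(e)→d](T)) → 1

== RESULT ==
g | d
9 | 1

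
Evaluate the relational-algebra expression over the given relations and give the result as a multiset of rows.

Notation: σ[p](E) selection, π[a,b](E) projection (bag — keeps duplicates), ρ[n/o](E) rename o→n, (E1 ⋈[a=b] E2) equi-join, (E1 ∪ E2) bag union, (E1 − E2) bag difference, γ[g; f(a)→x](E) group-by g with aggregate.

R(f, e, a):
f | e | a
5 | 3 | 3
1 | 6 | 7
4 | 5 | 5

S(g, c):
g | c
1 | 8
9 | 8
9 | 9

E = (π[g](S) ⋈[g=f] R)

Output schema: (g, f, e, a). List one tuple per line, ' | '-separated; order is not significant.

Subexpression sizes:
  S → 3
  π[g](S) → 3
  R → 3
  (π[g](S) ⋈[g=f] R) → 1

== RESULT ==
g | f | e | a
1 | 1 | 6 | 7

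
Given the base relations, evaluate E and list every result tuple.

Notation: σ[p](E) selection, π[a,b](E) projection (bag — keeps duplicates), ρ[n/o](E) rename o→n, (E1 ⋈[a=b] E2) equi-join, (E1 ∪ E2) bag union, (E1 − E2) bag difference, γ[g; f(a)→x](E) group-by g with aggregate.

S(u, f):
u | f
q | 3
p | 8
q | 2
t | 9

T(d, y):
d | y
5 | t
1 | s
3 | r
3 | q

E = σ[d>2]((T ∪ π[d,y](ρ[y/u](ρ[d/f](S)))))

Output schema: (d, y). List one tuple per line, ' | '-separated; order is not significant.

Stepwise |·|:
  T → 4
  S → 4
  ρ[d/f](S) → 4
  ρ[y/u](ρ[d/f](S)) → 4
  π[d,y](ρ[y/u](ρ[d/f](S))) → 4
  (T ∪ π[d,y](ρ[y/u](ρ[d/f](S)))) → 8
  σ[d>2]((T ∪ π[d,y](ρ[y/u](ρ[d/f](S))))) → 6

== RESULT ==
d | y
3 | q
3 | q
3 | r
5 | t
8 | p
9 | t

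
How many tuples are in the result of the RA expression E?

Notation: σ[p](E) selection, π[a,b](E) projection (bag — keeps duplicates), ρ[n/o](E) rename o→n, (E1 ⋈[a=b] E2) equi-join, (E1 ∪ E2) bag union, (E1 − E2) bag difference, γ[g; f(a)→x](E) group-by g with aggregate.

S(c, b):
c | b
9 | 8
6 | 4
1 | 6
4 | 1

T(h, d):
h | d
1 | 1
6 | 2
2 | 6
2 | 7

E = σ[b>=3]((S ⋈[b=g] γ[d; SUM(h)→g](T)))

Stepwise |·|:
  S → 4
  T → 4
  γ[d; SUM(h)→g](T) → 4
  (S ⋈[b=g] γ[d; SUM(h)→g](T)) → 2
  σ[b>=3]((S ⋈[b=g] γ[d; SUM(h)→g](T))) → 1

|E| = 1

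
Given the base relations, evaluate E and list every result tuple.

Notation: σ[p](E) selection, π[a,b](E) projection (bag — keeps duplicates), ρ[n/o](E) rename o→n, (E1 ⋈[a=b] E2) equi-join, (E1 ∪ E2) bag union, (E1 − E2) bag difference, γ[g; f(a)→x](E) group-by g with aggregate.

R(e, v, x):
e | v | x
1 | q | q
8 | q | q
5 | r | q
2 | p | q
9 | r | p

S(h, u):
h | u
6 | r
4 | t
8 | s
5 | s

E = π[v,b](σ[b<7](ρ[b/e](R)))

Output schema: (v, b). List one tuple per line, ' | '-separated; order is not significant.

Per-node cardinality:
  R → 5
  ρ[b/e](R) → 5
  σ[b<7](ρ[b/e](R)) → 3
  π[v,b](σ[b<7](ρ[b/e](R))) → 3

== RESULT ==
v | b
p | 2
q | 1
r | 5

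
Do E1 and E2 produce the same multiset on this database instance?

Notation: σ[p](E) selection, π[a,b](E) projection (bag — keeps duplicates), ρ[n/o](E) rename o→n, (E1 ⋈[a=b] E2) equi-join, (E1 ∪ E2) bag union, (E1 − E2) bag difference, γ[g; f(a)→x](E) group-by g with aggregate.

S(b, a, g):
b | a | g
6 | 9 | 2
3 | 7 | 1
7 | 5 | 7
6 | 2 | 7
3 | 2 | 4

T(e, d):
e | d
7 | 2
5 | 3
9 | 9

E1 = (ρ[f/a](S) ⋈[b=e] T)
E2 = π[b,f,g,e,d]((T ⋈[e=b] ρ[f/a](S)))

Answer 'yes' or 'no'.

E1 per-node cardinality:
  S → 5
  ρ[f/a](S) → 5
  T → 3
  (ρ[f/a](S) ⋈[b=e] T) → 1
E2 per-node cardinality:
  T → 3
  S → 5
  ρ[f/a](S) → 5
  (T ⋈[e=b] ρ[f/a](S)) → 1
  π[b,f,g,e,d]((T ⋈[e=b] ρ[f/a](S))) → 1

E1 and E2 produce the same multiset:
b | f | g | e | d
7 | 5 | 7 | 7 | 2

yes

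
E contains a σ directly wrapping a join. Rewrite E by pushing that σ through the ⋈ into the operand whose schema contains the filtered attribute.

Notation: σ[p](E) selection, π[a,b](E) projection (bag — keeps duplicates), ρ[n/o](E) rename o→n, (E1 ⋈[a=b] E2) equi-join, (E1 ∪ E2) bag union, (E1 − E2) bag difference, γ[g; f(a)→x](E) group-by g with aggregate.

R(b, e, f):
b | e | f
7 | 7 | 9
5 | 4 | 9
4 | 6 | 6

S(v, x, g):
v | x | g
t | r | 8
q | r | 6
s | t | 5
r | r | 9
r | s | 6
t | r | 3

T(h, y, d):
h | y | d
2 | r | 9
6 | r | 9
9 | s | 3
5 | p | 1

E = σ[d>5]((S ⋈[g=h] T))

σ filters on d, owned by the right side.
E' = (S ⋈[g=h] σ[d>5](T))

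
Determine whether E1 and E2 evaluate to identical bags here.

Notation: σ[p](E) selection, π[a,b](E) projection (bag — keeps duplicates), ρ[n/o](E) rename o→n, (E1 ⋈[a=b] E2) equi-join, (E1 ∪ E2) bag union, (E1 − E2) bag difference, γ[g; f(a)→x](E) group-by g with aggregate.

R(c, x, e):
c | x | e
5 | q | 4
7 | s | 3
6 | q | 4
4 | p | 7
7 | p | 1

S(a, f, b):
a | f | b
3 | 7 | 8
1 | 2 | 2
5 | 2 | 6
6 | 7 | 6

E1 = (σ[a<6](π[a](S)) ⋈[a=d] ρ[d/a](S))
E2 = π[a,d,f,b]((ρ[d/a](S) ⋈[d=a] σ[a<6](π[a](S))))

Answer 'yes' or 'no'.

E1 per-node cardinality:
  S → 4
  π[a](S) → 4
  σ[a<6](π[a](S)) → 3
  S → 4
  ρ[d/a](S) → 4
  (σ[a<6](π[a](S)) ⋈[a=d] ρ[d/a](S)) → 3
E2 per-node cardinality:
  S → 4
  ρ[d/a](S) → 4
  S → 4
  π[a](S) → 4
  σ[a<6](π[a](S)) → 3
  (ρ[d/a](S) ⋈[d=a] σ[a<6](π[a](S))) → 3
  π[a,d,f,b]((ρ[d/a](S) ⋈[d=a] σ[a<6](π[a](S)))) → 3

E1 and E2 produce the same multiset:
a | d | f | b
1 | 1 | 2 | 2
3 | 3 | 7 | 8
5 | 5 | 2 | 6

yes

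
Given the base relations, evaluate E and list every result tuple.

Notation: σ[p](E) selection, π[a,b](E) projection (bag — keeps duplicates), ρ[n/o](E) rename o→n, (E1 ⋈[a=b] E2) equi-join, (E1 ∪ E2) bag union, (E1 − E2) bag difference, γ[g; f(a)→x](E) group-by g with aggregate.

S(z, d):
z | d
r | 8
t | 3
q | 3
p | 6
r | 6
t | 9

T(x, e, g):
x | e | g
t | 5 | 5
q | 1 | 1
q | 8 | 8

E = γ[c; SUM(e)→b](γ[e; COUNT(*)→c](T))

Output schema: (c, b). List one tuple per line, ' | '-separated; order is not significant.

Stepwise |·|:
  T → 3
  γ[e; COUNT(*)→c](T) → 3
  γ[c; SUM(e)→b](γ[e; COUNT(*)→c](T)) → 1

== RESULT ==
c | b
1 | 14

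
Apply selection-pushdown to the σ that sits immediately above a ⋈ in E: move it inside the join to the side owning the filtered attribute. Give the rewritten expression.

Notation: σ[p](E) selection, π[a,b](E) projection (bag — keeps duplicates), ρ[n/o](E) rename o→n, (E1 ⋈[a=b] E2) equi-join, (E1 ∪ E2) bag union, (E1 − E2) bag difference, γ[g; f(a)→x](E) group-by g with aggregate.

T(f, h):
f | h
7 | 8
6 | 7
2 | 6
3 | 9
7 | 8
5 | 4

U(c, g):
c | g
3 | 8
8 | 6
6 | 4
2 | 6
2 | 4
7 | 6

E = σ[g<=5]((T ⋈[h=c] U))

σ filters on g, owned by the right side.
E' = (T ⋈[h=c] σ[g<=5](U))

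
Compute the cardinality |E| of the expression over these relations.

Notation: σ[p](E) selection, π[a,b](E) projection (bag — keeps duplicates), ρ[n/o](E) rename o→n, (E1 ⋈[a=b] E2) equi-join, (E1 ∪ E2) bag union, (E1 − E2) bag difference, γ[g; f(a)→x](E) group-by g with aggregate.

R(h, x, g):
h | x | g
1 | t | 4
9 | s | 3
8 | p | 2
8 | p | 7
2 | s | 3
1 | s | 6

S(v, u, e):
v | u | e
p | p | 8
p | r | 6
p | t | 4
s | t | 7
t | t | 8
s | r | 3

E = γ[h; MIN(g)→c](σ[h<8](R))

Per-node cardinality:
  R → 6
  σ[h<8](R) → 3
  γ[h; MIN(g)→c](σ[h<8](R)) → 2

|E| = 2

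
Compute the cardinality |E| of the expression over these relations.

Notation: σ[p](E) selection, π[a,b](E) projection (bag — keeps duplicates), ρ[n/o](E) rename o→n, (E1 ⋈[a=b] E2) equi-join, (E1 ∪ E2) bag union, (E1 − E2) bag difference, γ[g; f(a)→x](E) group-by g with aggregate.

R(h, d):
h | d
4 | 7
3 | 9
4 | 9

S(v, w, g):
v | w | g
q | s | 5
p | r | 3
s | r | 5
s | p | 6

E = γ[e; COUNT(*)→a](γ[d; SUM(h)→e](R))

Subexpression sizes:
  R → 3
  γ[d; SUM(h)→e](R) → 2
  γ[e; COUNT(*)→a](γ[d; SUM(h)→e](R)) → 2

|E| = 2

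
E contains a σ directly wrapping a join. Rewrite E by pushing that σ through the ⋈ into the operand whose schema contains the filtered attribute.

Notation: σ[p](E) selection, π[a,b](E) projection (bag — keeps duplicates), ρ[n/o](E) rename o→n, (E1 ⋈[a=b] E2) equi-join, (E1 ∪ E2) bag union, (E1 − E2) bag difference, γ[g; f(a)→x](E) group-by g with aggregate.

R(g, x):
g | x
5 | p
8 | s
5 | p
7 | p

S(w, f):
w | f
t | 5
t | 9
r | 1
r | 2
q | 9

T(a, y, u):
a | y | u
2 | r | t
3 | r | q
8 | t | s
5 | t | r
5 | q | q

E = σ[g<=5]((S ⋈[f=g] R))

σ filters on g, owned by the right side.
E' = (S ⋈[f=g] σ[g<=5](R))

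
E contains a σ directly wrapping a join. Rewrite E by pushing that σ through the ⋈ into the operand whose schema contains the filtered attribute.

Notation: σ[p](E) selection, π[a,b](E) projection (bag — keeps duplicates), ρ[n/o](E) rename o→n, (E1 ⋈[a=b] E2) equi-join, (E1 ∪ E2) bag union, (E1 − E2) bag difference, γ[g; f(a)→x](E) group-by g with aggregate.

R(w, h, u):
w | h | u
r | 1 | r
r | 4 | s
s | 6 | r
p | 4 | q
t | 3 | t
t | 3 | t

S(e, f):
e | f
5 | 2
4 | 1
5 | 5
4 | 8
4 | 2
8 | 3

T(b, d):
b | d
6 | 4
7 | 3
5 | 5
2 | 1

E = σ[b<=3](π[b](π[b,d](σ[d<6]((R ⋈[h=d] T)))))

σ filters on d, owned by the right side.
E' = σ[b<=3](π[b](π[b,d]((R ⋈[h=d] σ[d<6](T)))))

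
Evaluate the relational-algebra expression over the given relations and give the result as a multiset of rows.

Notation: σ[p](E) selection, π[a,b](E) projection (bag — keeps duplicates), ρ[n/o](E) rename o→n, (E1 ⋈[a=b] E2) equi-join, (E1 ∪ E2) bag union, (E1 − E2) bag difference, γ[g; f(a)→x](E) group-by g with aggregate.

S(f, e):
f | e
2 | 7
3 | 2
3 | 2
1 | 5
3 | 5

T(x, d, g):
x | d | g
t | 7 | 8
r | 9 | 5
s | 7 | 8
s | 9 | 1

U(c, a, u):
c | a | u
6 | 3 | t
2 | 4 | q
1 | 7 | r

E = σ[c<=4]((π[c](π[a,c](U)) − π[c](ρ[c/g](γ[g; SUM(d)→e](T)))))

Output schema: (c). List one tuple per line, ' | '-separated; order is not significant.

Row counts bottom-up:
  U → 3
  π[a,c](U) → 3
  π[c](π[a,c](U)) → 3
  T → 4
  γ[g; SUM(d)→e](T) → 3
  ρ[c/g](γ[g; SUM(d)→e](T)) → 3
  π[c](ρ[c/g](γ[g; SUM(d)→e](T))) → 3
  (π[c](π[a,c](U)) − π[c](ρ[c/g](γ[g; SUM(d)→e](T)))) → 2
  σ[c<=4]((π[c](π[a,c](U)) − π[c](ρ[c/g](γ[g; SUM(d)→e](T))))) → 1

== RESULT ==
c
2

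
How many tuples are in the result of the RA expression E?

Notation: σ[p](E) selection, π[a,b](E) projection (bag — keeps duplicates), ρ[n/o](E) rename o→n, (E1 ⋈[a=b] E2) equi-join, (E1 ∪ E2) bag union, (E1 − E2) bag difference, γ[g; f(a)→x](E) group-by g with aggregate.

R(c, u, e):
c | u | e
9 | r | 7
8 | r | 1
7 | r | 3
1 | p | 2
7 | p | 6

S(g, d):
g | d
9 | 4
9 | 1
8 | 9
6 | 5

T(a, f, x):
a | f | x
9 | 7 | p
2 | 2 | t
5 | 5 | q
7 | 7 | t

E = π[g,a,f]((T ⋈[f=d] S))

Per-node cardinality:
  T → 4
  S → 4
  (T ⋈[f=d] S) → 1
  π[g,a,f]((T ⋈[f=d] S)) → 1

|E| = 1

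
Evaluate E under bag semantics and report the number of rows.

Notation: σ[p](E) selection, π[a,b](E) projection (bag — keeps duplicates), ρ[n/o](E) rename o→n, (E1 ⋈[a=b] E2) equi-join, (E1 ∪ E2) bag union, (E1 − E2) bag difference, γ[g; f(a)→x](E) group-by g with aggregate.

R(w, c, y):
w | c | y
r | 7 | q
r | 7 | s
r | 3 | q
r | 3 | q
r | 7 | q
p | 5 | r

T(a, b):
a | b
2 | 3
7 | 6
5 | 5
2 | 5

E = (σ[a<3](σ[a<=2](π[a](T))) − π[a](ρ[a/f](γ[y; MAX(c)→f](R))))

Per-node cardinality:
  T → 4
  π[a](T) → 4
  σ[a<=2](π[a](T)) → 2
  σ[a<3](σ[a<=2](π[a](T))) → 2
  R → 6
  γ[y; MAX(c)→f](R) → 3
  ρ[a/f](γ[y; MAX(c)→f](R)) → 3
  π[a](ρ[a/f](γ[y; MAX(c)→f](R))) → 3
  (σ[a<3](σ[a<=2](π[a](T))) − π[a](ρ[a/f](γ[y; MAX(c)→f](R)))) → 2

|E| = 2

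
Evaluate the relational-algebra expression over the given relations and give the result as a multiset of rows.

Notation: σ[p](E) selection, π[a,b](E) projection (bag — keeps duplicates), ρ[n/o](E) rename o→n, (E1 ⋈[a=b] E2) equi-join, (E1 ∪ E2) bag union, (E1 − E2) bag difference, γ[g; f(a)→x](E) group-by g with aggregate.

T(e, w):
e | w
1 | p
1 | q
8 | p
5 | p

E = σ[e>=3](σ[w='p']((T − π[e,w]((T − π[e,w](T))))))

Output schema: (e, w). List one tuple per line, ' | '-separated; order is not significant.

Stepwise |·|:
  T → 4
  T → 4
  T → 4
  π[e,w](T) → 4
  (T − π[e,w](T)) → 0
  π[e,w]((T − π[e,w](T))) → 0
  (T − π[e,w]((T − π[e,w](T)))) → 4
  σ[w='p']((T − π[e,w]((T − π[e,w](T))))) → 3
  σ[e>=3](σ[w='p']((T − π[e,w]((T − π[e,w](T)))))) → 2

== RESULT ==
e | w
5 | p
8 | p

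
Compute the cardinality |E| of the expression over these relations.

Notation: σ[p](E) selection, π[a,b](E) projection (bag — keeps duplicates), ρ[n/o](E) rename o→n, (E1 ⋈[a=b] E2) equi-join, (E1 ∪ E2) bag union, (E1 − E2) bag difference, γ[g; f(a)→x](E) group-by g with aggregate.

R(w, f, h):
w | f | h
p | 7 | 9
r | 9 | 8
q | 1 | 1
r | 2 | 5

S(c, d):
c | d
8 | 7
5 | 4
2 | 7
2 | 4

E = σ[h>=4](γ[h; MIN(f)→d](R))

Stepwise |·|:
  R → 4
  γ[h; MIN(f)→d](R) → 4
  σ[h>=4](γ[h; MIN(f)→d](R)) → 3

|E| = 3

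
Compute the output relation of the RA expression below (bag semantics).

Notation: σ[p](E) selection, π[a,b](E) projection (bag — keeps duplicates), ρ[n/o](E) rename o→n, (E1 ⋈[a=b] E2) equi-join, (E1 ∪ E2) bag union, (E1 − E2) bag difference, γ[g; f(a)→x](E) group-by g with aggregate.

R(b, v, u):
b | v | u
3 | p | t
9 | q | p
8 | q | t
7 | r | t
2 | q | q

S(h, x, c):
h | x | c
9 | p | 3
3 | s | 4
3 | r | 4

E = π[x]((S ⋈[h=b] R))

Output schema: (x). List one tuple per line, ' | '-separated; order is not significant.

Subexpression sizes:
  S → 3
  R → 5
  (S ⋈[h=b] R) → 3
  π[x]((S ⋈[h=b] R)) → 3

== RESULT ==
x
p
r
s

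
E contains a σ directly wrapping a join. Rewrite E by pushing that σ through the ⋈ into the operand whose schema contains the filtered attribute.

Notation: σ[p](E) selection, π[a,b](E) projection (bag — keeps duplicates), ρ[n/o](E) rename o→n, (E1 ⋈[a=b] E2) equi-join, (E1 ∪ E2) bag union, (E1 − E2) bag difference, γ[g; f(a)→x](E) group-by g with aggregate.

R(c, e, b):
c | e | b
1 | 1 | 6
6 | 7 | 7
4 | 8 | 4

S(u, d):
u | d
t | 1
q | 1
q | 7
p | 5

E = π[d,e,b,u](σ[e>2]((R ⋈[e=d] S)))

σ filters on e, owned by the left side.
E' = π[d,e,b,u]((σ[e>2](R) ⋈[e=d] S))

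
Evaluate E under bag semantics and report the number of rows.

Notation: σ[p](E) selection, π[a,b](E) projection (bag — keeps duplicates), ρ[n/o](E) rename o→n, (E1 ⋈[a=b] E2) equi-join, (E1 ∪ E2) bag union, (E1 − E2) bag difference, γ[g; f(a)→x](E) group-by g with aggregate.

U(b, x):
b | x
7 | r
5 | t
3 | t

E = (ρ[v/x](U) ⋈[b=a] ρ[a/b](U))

Stepwise |·|:
  U → 3
  ρ[v/x](U) → 3
  U → 3
  ρ[a/b](U) → 3
  (ρ[v/x](U) ⋈[b=a] ρ[a/b](U)) → 3

|E| = 3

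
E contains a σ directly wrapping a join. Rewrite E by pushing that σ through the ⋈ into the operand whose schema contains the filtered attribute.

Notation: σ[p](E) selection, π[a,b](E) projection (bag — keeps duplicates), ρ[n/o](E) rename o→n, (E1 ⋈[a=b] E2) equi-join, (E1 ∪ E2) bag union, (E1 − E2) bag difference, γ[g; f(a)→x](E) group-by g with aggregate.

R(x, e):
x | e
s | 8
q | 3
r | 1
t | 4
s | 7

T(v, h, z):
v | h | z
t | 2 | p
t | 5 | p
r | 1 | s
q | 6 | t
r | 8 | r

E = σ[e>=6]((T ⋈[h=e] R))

σ filters on e, owned by the right side.
E' = (T ⋈[h=e] σ[e>=6](R))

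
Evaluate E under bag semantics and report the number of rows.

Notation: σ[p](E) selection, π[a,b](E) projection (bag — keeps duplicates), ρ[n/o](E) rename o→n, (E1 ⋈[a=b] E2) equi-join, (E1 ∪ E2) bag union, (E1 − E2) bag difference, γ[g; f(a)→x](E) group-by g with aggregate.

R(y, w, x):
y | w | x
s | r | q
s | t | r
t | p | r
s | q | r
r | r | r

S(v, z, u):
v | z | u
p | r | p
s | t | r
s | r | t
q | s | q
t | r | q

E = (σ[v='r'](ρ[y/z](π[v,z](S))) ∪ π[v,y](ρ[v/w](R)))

Row counts bottom-up:
  S → 5
  π[v,z](S) → 5
  ρ[y/z](π[v,z](S)) → 5
  σ[v='r'](ρ[y/z](π[v,z](S))) → 0
  R → 5
  ρ[v/w](R) → 5
  π[v,y](ρ[v/w](R)) → 5
  (σ[v='r'](ρ[y/z](π[v,z](S))) ∪ π[v,y](ρ[v/w](R))) → 5

|E| = 5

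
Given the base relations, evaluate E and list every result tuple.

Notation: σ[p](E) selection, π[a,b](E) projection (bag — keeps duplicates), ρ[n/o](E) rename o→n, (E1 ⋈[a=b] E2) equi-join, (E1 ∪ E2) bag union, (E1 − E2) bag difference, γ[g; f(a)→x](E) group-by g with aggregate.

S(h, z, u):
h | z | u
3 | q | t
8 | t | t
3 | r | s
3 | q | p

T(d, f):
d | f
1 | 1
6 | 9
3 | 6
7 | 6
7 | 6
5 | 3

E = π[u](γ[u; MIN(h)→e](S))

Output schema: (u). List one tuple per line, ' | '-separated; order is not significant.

Per-node cardinality:
  S → 4
  γ[u; MIN(h)→e](S) → 3
  π[u](γ[u; MIN(h)→e](S)) → 3

== RESULT ==
u
p
s
t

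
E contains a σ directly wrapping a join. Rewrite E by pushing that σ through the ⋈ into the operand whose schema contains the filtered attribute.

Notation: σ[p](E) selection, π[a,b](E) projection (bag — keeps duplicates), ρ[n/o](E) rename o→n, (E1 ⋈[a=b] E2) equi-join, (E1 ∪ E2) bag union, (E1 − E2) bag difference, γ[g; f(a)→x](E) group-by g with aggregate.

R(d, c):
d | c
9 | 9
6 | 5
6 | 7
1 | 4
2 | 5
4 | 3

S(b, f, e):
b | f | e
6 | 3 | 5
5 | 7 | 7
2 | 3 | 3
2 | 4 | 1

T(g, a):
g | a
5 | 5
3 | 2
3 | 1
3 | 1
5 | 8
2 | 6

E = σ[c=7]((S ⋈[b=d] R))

σ filters on c, owned by the right side.
E' = (S ⋈[b=d] σ[c=7](R))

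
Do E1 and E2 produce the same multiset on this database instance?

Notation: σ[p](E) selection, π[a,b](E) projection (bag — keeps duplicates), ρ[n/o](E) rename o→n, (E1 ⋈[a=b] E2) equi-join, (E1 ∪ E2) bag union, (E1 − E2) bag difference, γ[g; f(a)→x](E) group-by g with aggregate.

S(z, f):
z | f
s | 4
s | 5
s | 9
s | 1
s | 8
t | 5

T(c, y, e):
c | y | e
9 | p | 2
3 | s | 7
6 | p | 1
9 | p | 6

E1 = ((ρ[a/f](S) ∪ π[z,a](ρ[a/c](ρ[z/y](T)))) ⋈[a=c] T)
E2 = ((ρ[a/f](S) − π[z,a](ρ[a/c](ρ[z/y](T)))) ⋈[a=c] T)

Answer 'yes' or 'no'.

E1 stepwise |·|:
  S → 6
  ρ[a/f](S) → 6
  T → 4
  ρ[z/y](T) → 4
  ρ[a/c](ρ[z/y](T)) → 4
  π[z,a](ρ[a/c](ρ[z/y](T))) → 4
  (ρ[a/f](S) ∪ π[z,a](ρ[a/c](ρ[z/y](T)))) → 10
  T → 4
  ((ρ[a/f](S) ∪ π[z,a](ρ[a/c](ρ[z/y](T)))) ⋈[a=c] T) → 8
E2 stepwise |·|:
  S → 6
  ρ[a/f](S) → 6
  T → 4
  ρ[z/y](T) → 4
  ρ[a/c](ρ[z/y](T)) → 4
  π[z,a](ρ[a/c](ρ[z/y](T))) → 4
  (ρ[a/f](S) − π[z,a](ρ[a/c](ρ[z/y](T)))) → 6
  T → 4
  ((ρ[a/f](S) − π[z,a](ρ[a/c](ρ[z/y](T)))) ⋈[a=c] T) → 2

E1 result:
z | a | c | y | e
p | 6 | 6 | p | 1
p | 9 | 9 | p | 2
p | 9 | 9 | p | 2
p | 9 | 9 | p | 6
p | 9 | 9 | p | 6
s | 3 | 3 | s | 7
s | 9 | 9 | p | 2
s | 9 | 9 | p | 6
E2 result:
z | a | c | y | e
s | 9 | 9 | p | 2
s | 9 | 9 | p | 6
Witness: ('p', 9, 9, 'p', 6) appears 2× in E1 but 0× in E2.

no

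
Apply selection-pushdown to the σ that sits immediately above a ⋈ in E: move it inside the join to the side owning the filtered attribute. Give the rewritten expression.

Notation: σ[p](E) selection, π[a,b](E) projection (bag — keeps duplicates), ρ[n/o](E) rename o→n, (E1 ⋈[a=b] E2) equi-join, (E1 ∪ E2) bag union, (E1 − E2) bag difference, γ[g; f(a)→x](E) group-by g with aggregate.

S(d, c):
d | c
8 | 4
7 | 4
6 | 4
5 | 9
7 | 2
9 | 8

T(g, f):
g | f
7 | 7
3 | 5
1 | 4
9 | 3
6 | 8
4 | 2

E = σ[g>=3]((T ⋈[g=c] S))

σ filters on g, owned by the left side.
E' = (σ[g>=3](T) ⋈[g=c] S)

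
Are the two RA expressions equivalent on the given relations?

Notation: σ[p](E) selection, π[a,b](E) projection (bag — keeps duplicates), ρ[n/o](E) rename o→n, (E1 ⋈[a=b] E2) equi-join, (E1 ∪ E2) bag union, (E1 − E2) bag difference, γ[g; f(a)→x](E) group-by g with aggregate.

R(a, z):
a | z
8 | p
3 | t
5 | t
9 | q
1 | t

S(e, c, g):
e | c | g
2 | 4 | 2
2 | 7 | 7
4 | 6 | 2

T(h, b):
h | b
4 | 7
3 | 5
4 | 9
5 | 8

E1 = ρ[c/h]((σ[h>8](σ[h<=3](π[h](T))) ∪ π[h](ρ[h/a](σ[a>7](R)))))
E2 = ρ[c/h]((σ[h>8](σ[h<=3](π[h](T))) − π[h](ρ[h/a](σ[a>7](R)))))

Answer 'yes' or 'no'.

E1 row counts bottom-up:
  T → 4
  π[h](T) → 4
  σ[h<=3](π[h](T)) → 1
  σ[h>8](σ[h<=3](π[h](T))) → 0
  R → 5
  σ[a>7](R) → 2
  ρ[h/a](σ[a>7](R)) → 2
  π[h](ρ[h/a](σ[a>7](R))) → 2
  (σ[h>8](σ[h<=3](π[h](T))) ∪ π[h](ρ[h/a](σ[a>7](R)))) → 2
  ρ[c/h]((σ[h>8](σ[h<=3](π[h](T))) ∪ π[h](ρ[h/a](σ[a>7](R))))) → 2
E2 row counts bottom-up:
  T → 4
  π[h](T) → 4
  σ[h<=3](π[h](T)) → 1
  σ[h>8](σ[h<=3](π[h](T))) → 0
  R → 5
  σ[a>7](R) → 2
  ρ[h/a](σ[a>7](R)) → 2
  π[h](ρ[h/a](σ[a>7](R))) → 2
  (σ[h>8](σ[h<=3](π[h](T))) − π[h](ρ[h/a](σ[a>7](R)))) → 0
  ρ[c/h]((σ[h>8](σ[h<=3](π[h](T))) − π[h](ρ[h/a](σ[a>7](R))))) → 0

E1 result:
c
8
9
E2 result:
c
(0 rows)
Witness: (8,) appears 1× in E1 but 0× in E2.

no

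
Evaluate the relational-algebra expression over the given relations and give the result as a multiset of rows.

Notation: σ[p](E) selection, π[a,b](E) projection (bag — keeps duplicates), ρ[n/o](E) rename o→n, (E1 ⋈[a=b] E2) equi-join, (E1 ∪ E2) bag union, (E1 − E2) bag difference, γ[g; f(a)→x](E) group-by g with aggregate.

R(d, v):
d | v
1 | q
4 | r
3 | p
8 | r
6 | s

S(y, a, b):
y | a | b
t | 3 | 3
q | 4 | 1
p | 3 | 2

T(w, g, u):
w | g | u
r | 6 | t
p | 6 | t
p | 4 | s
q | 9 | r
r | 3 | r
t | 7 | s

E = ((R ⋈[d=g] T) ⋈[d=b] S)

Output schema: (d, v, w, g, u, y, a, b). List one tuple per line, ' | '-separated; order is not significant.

Stepwise |·|:
  R → 5
  T → 6
  (R ⋈[d=g] T) → 4
  S → 3
  ((R ⋈[d=g] T) ⋈[d=b] S) → 1

== RESULT ==
d | v | w | g | u | y | a | b
3 | p | r | 3 | r | t | 3 | 3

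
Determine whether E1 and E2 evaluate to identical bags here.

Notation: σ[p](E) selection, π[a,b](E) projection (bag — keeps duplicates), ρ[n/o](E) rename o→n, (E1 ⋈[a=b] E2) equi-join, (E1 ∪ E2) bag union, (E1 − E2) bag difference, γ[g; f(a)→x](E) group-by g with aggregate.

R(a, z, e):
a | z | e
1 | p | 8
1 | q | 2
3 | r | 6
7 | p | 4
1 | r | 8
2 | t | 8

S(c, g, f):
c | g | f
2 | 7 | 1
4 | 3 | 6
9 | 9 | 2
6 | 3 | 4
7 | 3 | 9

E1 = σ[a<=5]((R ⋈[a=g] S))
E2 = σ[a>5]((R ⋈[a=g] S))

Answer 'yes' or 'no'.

E1 subexpression sizes:
  R → 6
  S → 5
  (R ⋈[a=g] S) → 4
  σ[a<=5]((R ⋈[a=g] S)) → 3
E2 subexpression sizes:
  R → 6
  S → 5
  (R ⋈[a=g] S) → 4
  σ[a>5]((R ⋈[a=g] S)) → 1

E1 result:
a | z | e | c | g | f
3 | r | 6 | 4 | 3 | 6
3 | r | 6 | 6 | 3 | 4
3 | r | 6 | 7 | 3 | 9
E2 result:
a | z | e | c | g | f
7 | p | 4 | 2 | 7 | 1
Witness: (3, 'r', 6, 6, 3, 4) appears 1× in E1 but 0× in E2.

no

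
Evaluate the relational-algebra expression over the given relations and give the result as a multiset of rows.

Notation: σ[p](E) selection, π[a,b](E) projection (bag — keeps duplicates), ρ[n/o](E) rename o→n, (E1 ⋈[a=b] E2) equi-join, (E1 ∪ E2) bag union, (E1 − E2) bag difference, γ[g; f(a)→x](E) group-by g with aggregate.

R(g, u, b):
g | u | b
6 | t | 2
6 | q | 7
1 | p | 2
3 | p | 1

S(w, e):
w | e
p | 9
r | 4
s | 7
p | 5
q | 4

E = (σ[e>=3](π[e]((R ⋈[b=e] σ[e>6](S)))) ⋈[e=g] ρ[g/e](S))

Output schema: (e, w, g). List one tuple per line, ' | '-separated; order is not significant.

Subexpression sizes:
  R → 4
  S → 5
  σ[e>6](S) → 2
  (R ⋈[b=e] σ[e>6](S)) → 1
  π[e]((R ⋈[b=e] σ[e>6](S))) → 1
  σ[e>=3](π[e]((R ⋈[b=e] σ[e>6](S)))) → 1
  S → 5
  ρ[g/e](S) → 5
  (σ[e>=3](π[e]((R ⋈[b=e] σ[e>6](S)))) ⋈[e=g] ρ[g/e](S)) → 1

== RESULT ==
e | w | g
7 | s | 7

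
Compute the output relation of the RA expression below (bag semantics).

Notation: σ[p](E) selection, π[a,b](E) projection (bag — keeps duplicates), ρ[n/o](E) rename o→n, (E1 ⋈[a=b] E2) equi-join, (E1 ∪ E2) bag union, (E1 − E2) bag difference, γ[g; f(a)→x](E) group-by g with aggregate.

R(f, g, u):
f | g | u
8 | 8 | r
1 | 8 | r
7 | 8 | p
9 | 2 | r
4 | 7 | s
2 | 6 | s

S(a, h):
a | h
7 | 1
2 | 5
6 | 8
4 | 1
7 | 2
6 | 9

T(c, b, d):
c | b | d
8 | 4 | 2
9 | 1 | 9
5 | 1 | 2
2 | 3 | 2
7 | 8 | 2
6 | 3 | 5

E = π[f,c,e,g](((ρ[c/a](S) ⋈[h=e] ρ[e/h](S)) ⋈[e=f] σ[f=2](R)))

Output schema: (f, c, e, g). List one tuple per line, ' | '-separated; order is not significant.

Subexpression sizes:
  S → 6
  ρ[c/a](S) → 6
  S → 6
  ρ[e/h](S) → 6
  (ρ[c/a](S) ⋈[h=e] ρ[e/h](S)) → 8
  R → 6
  σ[f=2](R) → 1
  ((ρ[c/a](S) ⋈[h=e] ρ[e/h](S)) ⋈[e=f] σ[f=2](R)) → 1
  π[f,c,e,g](((ρ[c/a](S) ⋈[h=e] ρ[e/h](S)) ⋈[e=f] σ[f=2](R))) → 1

== RESULT ==
f | c | e | g
2 | 7 | 2 | 6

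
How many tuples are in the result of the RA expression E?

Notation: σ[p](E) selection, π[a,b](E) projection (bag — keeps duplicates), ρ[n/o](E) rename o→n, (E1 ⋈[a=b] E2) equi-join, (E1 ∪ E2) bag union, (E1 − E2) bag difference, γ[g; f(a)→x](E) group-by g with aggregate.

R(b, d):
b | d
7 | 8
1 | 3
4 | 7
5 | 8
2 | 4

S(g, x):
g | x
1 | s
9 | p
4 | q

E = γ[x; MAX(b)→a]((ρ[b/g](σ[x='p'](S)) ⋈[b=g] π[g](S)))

Stepwise |·|:
  S → 3
  σ[x='p'](S) → 1
  ρ[b/g](σ[x='p'](S)) → 1
  S → 3
  π[g](S) → 3
  (ρ[b/g](σ[x='p'](S)) ⋈[b=g] π[g](S)) → 1
  γ[x; MAX(b)→a]((ρ[b/g](σ[x='p'](S)) ⋈[b=g] π[g](S))) → 1

|E| = 1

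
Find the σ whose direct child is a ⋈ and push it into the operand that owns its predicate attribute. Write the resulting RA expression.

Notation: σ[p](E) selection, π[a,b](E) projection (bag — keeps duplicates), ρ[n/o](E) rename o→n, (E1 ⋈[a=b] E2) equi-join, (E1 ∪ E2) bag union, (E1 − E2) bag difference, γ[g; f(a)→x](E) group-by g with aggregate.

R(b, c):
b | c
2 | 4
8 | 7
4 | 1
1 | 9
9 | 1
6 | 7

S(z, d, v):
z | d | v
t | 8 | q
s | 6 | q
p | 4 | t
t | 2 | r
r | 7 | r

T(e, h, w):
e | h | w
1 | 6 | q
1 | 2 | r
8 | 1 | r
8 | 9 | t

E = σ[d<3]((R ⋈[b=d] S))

σ filters on d, owned by the right side.
E' = (R ⋈[b=d] σ[d<3](S))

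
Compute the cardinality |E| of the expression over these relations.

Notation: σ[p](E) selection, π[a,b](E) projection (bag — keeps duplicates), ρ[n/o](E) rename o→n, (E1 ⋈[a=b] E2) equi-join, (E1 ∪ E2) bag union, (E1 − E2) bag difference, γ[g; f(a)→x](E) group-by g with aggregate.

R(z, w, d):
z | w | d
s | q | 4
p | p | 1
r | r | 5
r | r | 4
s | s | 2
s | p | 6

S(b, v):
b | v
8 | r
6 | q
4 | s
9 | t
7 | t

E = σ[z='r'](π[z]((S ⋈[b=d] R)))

Row counts bottom-up:
  S → 5
  R → 6
  (S ⋈[b=d] R) → 3
  π[z]((S ⋈[b=d] R)) → 3
  σ[z='r'](π[z]((S ⋈[b=d] R))) → 1

|E| = 1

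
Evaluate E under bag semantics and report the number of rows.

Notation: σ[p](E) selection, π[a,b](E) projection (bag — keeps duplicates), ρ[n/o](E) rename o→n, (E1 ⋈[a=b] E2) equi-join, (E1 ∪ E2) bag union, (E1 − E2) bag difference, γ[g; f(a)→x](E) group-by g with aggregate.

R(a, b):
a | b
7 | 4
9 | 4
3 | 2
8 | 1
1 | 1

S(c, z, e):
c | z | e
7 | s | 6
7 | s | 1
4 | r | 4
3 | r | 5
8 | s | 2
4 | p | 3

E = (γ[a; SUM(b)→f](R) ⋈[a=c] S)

Subexpression sizes:
  R → 5
  γ[a; SUM(b)→f](R) → 5
  S → 6
  (γ[a; SUM(b)→f](R) ⋈[a=c] S) → 4

|E| = 4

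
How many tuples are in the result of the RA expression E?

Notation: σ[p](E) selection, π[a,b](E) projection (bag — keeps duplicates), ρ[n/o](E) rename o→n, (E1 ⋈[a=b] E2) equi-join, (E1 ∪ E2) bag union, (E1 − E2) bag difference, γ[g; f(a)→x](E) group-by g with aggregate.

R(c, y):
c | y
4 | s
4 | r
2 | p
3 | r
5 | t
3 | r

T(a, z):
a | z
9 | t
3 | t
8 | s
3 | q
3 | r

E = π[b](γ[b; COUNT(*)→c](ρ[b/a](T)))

Row counts bottom-up:
  T → 5
  ρ[b/a](T) → 5
  γ[b; COUNT(*)→c](ρ[b/a](T)) → 3
  π[b](γ[b; COUNT(*)→c](ρ[b/a](T))) → 3

|E| = 3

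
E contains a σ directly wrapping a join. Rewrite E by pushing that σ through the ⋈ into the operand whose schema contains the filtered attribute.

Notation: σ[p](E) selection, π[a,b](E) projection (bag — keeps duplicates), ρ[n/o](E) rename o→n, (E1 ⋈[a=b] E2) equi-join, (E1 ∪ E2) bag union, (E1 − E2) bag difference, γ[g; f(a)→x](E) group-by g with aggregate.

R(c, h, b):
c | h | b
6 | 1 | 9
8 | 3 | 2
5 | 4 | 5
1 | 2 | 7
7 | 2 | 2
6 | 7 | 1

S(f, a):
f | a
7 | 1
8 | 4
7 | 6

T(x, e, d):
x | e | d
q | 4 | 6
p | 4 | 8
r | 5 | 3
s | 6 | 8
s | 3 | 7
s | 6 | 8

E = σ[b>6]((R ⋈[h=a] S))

σ filters on b, owned by the left side.
E' = (σ[b>6](R) ⋈[h=a] S)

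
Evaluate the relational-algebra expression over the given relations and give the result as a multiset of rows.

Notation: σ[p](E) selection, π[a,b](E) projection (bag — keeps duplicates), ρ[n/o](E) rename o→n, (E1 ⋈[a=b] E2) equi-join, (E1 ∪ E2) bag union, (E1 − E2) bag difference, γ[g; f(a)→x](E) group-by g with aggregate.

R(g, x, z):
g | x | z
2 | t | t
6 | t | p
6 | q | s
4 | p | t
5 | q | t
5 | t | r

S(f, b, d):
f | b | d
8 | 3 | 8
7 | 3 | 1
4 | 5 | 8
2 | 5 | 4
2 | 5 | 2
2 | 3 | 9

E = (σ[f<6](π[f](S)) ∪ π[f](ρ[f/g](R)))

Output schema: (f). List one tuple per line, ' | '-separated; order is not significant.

Row counts bottom-up:
  S → 6
  π[f](S) → 6
  σ[f<6](π[f](S)) → 4
  R → 6
  ρ[f/g](R) → 6
  π[f](ρ[f/g](R)) → 6
  (σ[f<6](π[f](S)) ∪ π[f](ρ[f/g](R))) → 10

== RESULT ==
f
2
2
2
2
4
4
5
5
6
6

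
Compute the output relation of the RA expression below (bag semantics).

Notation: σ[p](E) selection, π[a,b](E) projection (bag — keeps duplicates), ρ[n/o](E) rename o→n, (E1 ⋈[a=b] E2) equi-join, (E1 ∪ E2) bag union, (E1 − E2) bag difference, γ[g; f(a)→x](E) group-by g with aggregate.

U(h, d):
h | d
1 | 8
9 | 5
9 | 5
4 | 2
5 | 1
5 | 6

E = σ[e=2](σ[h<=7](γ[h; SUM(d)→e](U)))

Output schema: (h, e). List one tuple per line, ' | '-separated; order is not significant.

Per-node cardinality:
  U → 6
  γ[h; SUM(d)→e](U) → 4
  σ[h<=7](γ[h; SUM(d)→e](U)) → 3
  σ[e=2](σ[h<=7](γ[h; SUM(d)→e](U))) → 1

== RESULT ==
h | e
4 | 2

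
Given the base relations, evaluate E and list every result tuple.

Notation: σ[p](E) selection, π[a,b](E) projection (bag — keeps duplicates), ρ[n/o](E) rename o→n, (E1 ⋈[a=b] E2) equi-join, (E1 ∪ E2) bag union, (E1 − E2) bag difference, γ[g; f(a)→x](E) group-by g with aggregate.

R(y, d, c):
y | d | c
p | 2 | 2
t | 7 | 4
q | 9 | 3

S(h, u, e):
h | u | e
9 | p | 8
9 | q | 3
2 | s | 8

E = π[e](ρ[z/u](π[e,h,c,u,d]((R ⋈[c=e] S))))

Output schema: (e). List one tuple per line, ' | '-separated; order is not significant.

Stepwise |·|:
  R → 3
  S → 3
  (R ⋈[c=e] S) → 1
  π[e,h,c,u,d]((R ⋈[c=e] S)) → 1
  ρ[z/u](π[e,h,c,u,d]((R ⋈[c=e] S))) → 1
  π[e](ρ[z/u](π[e,h,c,u,d]((R ⋈[c=e] S)))) → 1

== RESULT ==
e
3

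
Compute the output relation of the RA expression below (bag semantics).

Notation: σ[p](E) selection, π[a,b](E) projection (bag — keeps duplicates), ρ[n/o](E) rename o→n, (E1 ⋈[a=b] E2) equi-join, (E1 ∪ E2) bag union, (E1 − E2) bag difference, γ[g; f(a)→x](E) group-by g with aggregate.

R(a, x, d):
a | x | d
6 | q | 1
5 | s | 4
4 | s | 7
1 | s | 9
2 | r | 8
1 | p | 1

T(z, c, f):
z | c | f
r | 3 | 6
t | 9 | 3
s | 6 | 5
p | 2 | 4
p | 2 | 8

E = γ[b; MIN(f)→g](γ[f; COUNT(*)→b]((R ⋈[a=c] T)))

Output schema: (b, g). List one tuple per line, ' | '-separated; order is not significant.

Stepwise |·|:
  R → 6
  T → 5
  (R ⋈[a=c] T) → 3
  γ[f; COUNT(*)→b]((R ⋈[a=c] T)) → 3
  γ[b; MIN(f)→g](γ[f; COUNT(*)→b]((R ⋈[a=c] T))) → 1

== RESULT ==
b | g
1 | 4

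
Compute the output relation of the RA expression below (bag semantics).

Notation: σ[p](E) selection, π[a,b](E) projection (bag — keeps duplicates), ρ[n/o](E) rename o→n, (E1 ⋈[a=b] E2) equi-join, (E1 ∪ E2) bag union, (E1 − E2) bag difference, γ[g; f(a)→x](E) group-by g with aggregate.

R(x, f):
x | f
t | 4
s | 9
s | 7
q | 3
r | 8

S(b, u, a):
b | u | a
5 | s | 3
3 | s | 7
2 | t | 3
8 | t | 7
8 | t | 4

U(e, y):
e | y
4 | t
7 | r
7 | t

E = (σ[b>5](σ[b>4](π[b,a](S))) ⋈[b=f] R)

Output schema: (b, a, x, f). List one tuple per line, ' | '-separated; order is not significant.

Per-node cardinality:
  S → 5
  π[b,a](S) → 5
  σ[b>4](π[b,a](S)) → 3
  σ[b>5](σ[b>4](π[b,a](S))) → 2
  R → 5
  (σ[b>5](σ[b>4](π[b,a](S))) ⋈[b=f] R) → 2

== RESULT ==
b | a | x | f
8 | 4 | r | 8
8 | 7 | r | 8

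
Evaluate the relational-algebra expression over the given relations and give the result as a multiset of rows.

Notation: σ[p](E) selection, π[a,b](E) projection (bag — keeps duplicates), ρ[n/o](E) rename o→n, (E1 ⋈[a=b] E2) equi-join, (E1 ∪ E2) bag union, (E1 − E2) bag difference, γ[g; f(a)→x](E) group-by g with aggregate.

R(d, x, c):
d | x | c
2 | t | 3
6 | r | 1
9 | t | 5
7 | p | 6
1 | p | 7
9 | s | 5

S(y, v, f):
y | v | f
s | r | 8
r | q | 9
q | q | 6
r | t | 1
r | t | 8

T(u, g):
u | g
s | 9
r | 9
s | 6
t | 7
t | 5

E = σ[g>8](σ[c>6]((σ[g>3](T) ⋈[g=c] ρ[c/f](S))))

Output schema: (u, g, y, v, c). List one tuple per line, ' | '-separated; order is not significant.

Per-node cardinality:
  T → 5
  σ[g>3](T) → 5
  S → 5
  ρ[c/f](S) → 5
  (σ[g>3](T) ⋈[g=c] ρ[c/f](S)) → 3
  σ[c>6]((σ[g>3](T) ⋈[g=c] ρ[c/f](S))) → 2
  σ[g>8](σ[c>6]((σ[g>3](T) ⋈[g=c] ρ[c/f](S)))) → 2

== RESULT ==
u | g | y | v | c
r | 9 | r | q | 9
s | 9 | r | q | 9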